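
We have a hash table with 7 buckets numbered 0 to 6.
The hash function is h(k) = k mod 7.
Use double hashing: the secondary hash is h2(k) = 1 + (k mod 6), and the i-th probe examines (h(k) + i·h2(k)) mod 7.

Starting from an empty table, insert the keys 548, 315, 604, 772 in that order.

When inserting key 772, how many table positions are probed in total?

Insert 548: h=2, slot 2 empty -> index 2.
Insert 315: h=0, slot 0 empty -> index 0.
Insert 604: h=2, h2=5, slots 2,0 occupied -> index 5.
Insert 772: h=2, h2=5, slots 2,0,5 occupied -> index 3.
Table: [315, ., 548, 772, ., 604, .]

4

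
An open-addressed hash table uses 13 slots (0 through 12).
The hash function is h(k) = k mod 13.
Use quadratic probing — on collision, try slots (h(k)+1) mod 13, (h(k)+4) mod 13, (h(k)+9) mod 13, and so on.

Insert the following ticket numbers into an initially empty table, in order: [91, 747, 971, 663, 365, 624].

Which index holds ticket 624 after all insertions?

Insert 91: h=0, slot 0 empty → index 0.
Insert 747: h=6, slot 6 empty → index 6.
Insert 971: h=9, slot 9 empty → index 9.
Insert 663: h=0, slot 0 occupied → index 1.
Insert 365: h=1, slot 1 occupied → index 2.
Insert 624: h=0, slots 0,1 occupied → index 4.
Table: [91, 663, 365, -, 624, -, 747, -, -, 971, -, -, -]

4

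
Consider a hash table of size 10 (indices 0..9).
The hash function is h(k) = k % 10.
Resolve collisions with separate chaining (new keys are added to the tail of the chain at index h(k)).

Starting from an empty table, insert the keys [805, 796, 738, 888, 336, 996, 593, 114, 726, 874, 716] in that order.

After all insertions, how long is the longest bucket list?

Insert 805: h=5, bucket 5 empty → new chain.
Insert 796: h=6, bucket 6 empty → new chain.
Insert 738: h=8, bucket 8 empty → new chain.
Insert 888: h=8, bucket 8 nonempty → append to chain.
Insert 336: h=6, bucket 6 nonempty → append to chain.
Insert 996: h=6, bucket 6 nonempty → append to chain.
Insert 593: h=3, bucket 3 empty → new chain.
Insert 114: h=4, bucket 4 empty → new chain.
Insert 726: h=6, bucket 6 nonempty → append to chain.
Insert 874: h=4, bucket 4 nonempty → append to chain.
Insert 716: h=6, bucket 6 nonempty → append to chain.
Final buckets:
0: .
1: .
2: .
3: 593
4: 114 -> 874
5: 805
6: 796 -> 336 -> 996 -> 726 -> 716
7: .
8: 738 -> 888
9: .

5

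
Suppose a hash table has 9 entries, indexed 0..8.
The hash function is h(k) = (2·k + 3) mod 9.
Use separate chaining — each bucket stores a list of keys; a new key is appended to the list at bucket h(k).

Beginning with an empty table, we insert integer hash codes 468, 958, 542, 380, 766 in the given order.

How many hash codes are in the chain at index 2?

468 → bucket 3
958 → bucket 2
542 → bucket 7
380 → bucket 7 (collision)
766 → bucket 5
Final buckets:
0: —
1: —
2: 958
3: 468
4: —
5: 766
6: —
7: 542 -> 380
8: —

1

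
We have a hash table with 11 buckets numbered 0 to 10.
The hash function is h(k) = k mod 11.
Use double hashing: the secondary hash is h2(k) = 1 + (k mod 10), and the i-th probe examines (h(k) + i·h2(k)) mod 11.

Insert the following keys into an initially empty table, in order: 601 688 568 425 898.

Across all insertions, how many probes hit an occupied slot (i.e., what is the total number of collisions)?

4

601 hashes to 7; slot 7 is free → place at 7.
688 hashes to 6; slot 6 is free → place at 6.
568 hashes to 7, h2=9; 7 taken → place at 5.
425 hashes to 7, h2=6; 7 taken → place at 2.
898 hashes to 7, h2=9; 7,5 taken → place at 3.
Table: [-, -, 425, 898, -, 568, 688, 601, -, -, -]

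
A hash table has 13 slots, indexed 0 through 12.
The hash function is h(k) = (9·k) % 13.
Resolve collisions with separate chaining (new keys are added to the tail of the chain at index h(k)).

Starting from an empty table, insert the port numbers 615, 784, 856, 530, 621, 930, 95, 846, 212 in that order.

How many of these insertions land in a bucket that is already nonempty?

4

615 -> bucket 10
784 -> bucket 10 (collision)
856 -> bucket 8
530 -> bucket 12
621 -> bucket 12 (collision)
930 -> bucket 11
95 -> bucket 10 (collision)
846 -> bucket 9
212 -> bucket 10 (collision)
Final buckets:
0: —
1: —
2: —
3: —
4: —
5: —
6: —
7: —
8: 856
9: 846
10: 615 -> 784 -> 95 -> 212
11: 930
12: 530 -> 621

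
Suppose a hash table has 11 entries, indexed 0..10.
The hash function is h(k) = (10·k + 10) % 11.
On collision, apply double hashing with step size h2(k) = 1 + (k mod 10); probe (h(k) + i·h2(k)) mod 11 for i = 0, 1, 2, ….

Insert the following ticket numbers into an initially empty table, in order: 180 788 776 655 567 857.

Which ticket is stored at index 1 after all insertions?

567

180: h=6 → slot 6
788: h=3 → slot 3
776: h=4 → slot 4
655: h=4, h2=6, probe 4,10 → slot 10
567: h=4, h2=8, probe 4,1 → slot 1
857: h=0 → slot 0
Table: [857, 567, ∅, 788, 776, ∅, 180, ∅, ∅, ∅, 655]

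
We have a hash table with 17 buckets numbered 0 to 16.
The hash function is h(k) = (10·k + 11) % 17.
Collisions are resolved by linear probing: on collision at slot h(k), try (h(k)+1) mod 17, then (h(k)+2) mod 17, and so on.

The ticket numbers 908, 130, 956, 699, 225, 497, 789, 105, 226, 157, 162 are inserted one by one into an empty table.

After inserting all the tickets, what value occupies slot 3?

497

908: h=13 => slot 13
130: h=2 => slot 2
956: h=0 => slot 0
699: h=14 => slot 14
225: h=0, probe 0,1 => slot 1
497: h=0, probe 0,1,2,3 => slot 3
789: h=13, probe 13,14,15 => slot 15
105: h=7 => slot 7
226: h=10 => slot 10
157: h=0, probe 0,1,2,3,4 => slot 4
162: h=16 => slot 16
Table: [956, 225, 130, 497, 157, _, _, 105, _, _, 226, _, _, 908, 699, 789, 162]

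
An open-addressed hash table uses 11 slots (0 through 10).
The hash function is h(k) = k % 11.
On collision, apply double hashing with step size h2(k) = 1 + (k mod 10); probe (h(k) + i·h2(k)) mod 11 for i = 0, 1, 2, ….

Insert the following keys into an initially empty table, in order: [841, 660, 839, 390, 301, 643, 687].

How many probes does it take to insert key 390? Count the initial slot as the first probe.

Insert 841: h=5, slot 5 empty → index 5.
Insert 660: h=0, slot 0 empty → index 0.
Insert 839: h=3, slot 3 empty → index 3.
Insert 390: h=5, h2=1, slot 5 occupied → index 6.
Insert 301: h=4, slot 4 empty → index 4.
Insert 643: h=5, h2=4, slot 5 occupied → index 9.
Insert 687: h=5, h2=8, slot 5 occupied → index 2.
Table: [660, ∅, 687, 839, 301, 841, 390, ∅, ∅, 643, ∅]

2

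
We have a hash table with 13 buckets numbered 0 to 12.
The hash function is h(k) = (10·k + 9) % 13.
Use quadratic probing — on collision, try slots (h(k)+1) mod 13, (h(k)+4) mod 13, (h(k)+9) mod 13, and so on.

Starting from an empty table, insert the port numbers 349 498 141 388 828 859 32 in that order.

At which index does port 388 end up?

349 hashes to 2; slot 2 is free → place at 2.
498 hashes to 10; slot 10 is free → place at 10.
141 hashes to 2; 2 taken → place at 3.
388 hashes to 2; 2,3 taken → place at 6.
828 hashes to 8; slot 8 is free → place at 8.
859 hashes to 6; 6 taken → place at 7.
32 hashes to 4; slot 4 is free → place at 4.
Table: [∅, ∅, 349, 141, 32, ∅, 388, 859, 828, ∅, 498, ∅, ∅]

6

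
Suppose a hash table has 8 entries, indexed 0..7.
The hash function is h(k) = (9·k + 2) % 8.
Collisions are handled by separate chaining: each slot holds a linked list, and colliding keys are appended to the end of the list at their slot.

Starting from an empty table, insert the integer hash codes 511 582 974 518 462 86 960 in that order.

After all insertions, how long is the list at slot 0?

Insert 511: h=1, bucket 1 empty -> new chain.
Insert 582: h=0, bucket 0 empty -> new chain.
Insert 974: h=0, bucket 0 nonempty -> append to chain.
Insert 518: h=0, bucket 0 nonempty -> append to chain.
Insert 462: h=0, bucket 0 nonempty -> append to chain.
Insert 86: h=0, bucket 0 nonempty -> append to chain.
Insert 960: h=2, bucket 2 empty -> new chain.
Final buckets:
0: 582 -> 974 -> 518 -> 462 -> 86
1: 511
2: 960
3: —
4: —
5: —
6: —
7: —

5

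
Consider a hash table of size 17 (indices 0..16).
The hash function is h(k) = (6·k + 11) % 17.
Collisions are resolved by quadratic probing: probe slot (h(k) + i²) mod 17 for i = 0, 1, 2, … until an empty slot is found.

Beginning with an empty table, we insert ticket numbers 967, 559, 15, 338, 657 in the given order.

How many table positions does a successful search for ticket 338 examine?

Insert 967: h=16, slot 16 empty → index 16.
Insert 559: h=16, slot 16 occupied → index 0.
Insert 15: h=16, slots 16,0 occupied → index 3.
Insert 338: h=16, slots 16,0,3 occupied → index 8.
Insert 657: h=9, slot 9 empty → index 9.
Table: [559, —, —, 15, —, —, —, —, 338, 657, —, —, —, —, —, —, 967]
Lookup 338: h=16, probe 16,0,3,8 → found at 8.

4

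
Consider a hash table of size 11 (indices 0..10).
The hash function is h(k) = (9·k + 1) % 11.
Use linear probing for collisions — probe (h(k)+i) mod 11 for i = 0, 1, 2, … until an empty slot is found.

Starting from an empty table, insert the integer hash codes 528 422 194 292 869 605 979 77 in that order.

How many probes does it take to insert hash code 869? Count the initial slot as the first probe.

Insert 528: h=1, slot 1 empty → index 1.
Insert 422: h=4, slot 4 empty → index 4.
Insert 194: h=9, slot 9 empty → index 9.
Insert 292: h=0, slot 0 empty → index 0.
Insert 869: h=1, slot 1 occupied → index 2.
Insert 605: h=1, slots 1,2 occupied → index 3.
Insert 979: h=1, slots 1,2,3,4 occupied → index 5.
Insert 77: h=1, slots 1,2,3,4,5 occupied → index 6.
Table: [292, 528, 869, 605, 422, 979, 77, -, -, 194, -]

2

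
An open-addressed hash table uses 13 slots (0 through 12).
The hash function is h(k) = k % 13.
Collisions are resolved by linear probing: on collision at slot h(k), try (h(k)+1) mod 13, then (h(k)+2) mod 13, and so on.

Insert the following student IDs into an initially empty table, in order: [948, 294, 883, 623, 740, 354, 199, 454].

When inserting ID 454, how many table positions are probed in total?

948: h=12 -> slot 12
294: h=8 -> slot 8
883: h=12, probe 12,0 -> slot 0
623: h=12, probe 12,0,1 -> slot 1
740: h=12, probe 12,0,1,2 -> slot 2
354: h=3 -> slot 3
199: h=4 -> slot 4
454: h=12, probe 12,0,1,2,3,4,5 -> slot 5
Table: [883, 623, 740, 354, 199, 454, -, -, 294, -, -, -, 948]

7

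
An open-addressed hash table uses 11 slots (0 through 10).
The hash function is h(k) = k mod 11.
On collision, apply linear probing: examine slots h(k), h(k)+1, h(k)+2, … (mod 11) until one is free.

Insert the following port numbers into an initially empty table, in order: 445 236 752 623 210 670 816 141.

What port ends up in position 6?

Insert 445: h=5, slot 5 empty → index 5.
Insert 236: h=5, slot 5 occupied → index 6.
Insert 752: h=4, slot 4 empty → index 4.
Insert 623: h=7, slot 7 empty → index 7.
Insert 210: h=1, slot 1 empty → index 1.
Insert 670: h=10, slot 10 empty → index 10.
Insert 816: h=2, slot 2 empty → index 2.
Insert 141: h=9, slot 9 empty → index 9.
Table: [∅, 210, 816, ∅, 752, 445, 236, 623, ∅, 141, 670]

236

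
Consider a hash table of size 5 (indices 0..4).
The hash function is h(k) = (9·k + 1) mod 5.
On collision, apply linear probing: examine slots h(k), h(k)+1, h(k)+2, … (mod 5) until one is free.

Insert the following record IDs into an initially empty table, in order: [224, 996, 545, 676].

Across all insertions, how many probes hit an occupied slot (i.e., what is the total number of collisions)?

224 hashes to 2; slot 2 is free → place at 2.
996 hashes to 0; slot 0 is free → place at 0.
545 hashes to 1; slot 1 is free → place at 1.
676 hashes to 0; 0,1,2 taken → place at 3.
Table: [996, 545, 224, 676, -]

3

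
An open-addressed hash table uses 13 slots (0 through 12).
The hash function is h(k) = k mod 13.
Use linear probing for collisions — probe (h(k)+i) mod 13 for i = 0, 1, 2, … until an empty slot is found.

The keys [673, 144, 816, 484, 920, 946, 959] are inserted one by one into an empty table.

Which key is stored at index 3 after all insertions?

484

673: h=10 → slot 10
144: h=1 → slot 1
816: h=10, probe 10,11 → slot 11
484: h=3 → slot 3
920: h=10, probe 10,11,12 → slot 12
946: h=10, probe 10,11,12,0 → slot 0
959: h=10, probe 10,11,12,0,1,2 → slot 2
Table: [946, 144, 959, 484, ∅, ∅, ∅, ∅, ∅, ∅, 673, 816, 920]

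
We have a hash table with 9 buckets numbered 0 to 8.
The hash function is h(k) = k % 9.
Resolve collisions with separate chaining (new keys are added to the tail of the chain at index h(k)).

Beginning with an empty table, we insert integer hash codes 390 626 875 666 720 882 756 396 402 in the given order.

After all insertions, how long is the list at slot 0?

5

Insert 390: h=3, bucket 3 empty → new chain.
Insert 626: h=5, bucket 5 empty → new chain.
Insert 875: h=2, bucket 2 empty → new chain.
Insert 666: h=0, bucket 0 empty → new chain.
Insert 720: h=0, bucket 0 nonempty → append to chain.
Insert 882: h=0, bucket 0 nonempty → append to chain.
Insert 756: h=0, bucket 0 nonempty → append to chain.
Insert 396: h=0, bucket 0 nonempty → append to chain.
Insert 402: h=6, bucket 6 empty → new chain.
Final buckets:
0: 666 -> 720 -> 882 -> 756 -> 396
1: ∅
2: 875
3: 390
4: ∅
5: 626
6: 402
7: ∅
8: ∅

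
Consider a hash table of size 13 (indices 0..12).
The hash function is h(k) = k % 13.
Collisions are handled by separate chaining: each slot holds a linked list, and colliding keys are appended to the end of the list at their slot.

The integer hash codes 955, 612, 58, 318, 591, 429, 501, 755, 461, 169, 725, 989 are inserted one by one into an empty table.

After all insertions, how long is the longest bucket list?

Insert 955: h=6, bucket 6 empty → new chain.
Insert 612: h=1, bucket 1 empty → new chain.
Insert 58: h=6, bucket 6 nonempty → append to chain.
Insert 318: h=6, bucket 6 nonempty → append to chain.
Insert 591: h=6, bucket 6 nonempty → append to chain.
Insert 429: h=0, bucket 0 empty → new chain.
Insert 501: h=7, bucket 7 empty → new chain.
Insert 755: h=1, bucket 1 nonempty → append to chain.
Insert 461: h=6, bucket 6 nonempty → append to chain.
Insert 169: h=0, bucket 0 nonempty → append to chain.
Insert 725: h=10, bucket 10 empty → new chain.
Insert 989: h=1, bucket 1 nonempty → append to chain.
Final buckets:
0: 429 -> 169
1: 612 -> 755 -> 989
2: _
3: _
4: _
5: _
6: 955 -> 58 -> 318 -> 591 -> 461
7: 501
8: _
9: _
10: 725
11: _
12: _

5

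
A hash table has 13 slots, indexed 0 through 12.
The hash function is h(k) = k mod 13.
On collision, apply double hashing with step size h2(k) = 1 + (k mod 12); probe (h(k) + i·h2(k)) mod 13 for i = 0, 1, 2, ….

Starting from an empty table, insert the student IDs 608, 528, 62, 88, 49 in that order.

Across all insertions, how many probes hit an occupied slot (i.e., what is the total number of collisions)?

608 hashes to 10; slot 10 is free → place at 10.
528 hashes to 8; slot 8 is free → place at 8.
62 hashes to 10, h2=3; 10 taken → place at 0.
88 hashes to 10, h2=5; 10 taken → place at 2.
49 hashes to 10, h2=2; 10 taken → place at 12.
Table: [62, _, 88, _, _, _, _, _, 528, _, 608, _, 49]

3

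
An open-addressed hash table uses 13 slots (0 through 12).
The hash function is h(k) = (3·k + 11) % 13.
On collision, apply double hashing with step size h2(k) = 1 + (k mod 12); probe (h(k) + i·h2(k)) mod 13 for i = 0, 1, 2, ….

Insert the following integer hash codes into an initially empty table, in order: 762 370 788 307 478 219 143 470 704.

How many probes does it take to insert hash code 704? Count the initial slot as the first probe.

5

762 hashes to 9; slot 9 is free => place at 9.
370 hashes to 3; slot 3 is free => place at 3.
788 hashes to 9, h2=9; 9 taken => place at 5.
307 hashes to 9, h2=8; 9 taken => place at 4.
478 hashes to 2; slot 2 is free => place at 2.
219 hashes to 5, h2=4; 5,9 taken => place at 0.
143 hashes to 11; slot 11 is free => place at 11.
470 hashes to 4, h2=3; 4 taken => place at 7.
704 hashes to 4, h2=9; 4,0,9,5 taken => place at 1.
Table: [219, 704, 478, 370, 307, 788, ∅, 470, ∅, 762, ∅, 143, ∅]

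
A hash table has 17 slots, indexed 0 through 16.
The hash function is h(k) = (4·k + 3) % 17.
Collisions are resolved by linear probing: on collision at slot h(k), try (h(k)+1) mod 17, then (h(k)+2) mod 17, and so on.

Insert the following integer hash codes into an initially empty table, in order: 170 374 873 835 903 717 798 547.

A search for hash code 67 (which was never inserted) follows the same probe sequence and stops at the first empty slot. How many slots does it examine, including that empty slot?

3

170 hashes to 3; slot 3 is free => place at 3.
374 hashes to 3; 3 taken => place at 4.
873 hashes to 10; slot 10 is free => place at 10.
835 hashes to 11; slot 11 is free => place at 11.
903 hashes to 11; 11 taken => place at 12.
717 hashes to 15; slot 15 is free => place at 15.
798 hashes to 16; slot 16 is free => place at 16.
547 hashes to 15; 15,16 taken => place at 0.
Table: [547, ∅, ∅, 170, 374, ∅, ∅, ∅, ∅, ∅, 873, 835, 903, ∅, ∅, 717, 798]
Lookup 67: h=16, probe 16,0,1 → slot 1 empty, not found.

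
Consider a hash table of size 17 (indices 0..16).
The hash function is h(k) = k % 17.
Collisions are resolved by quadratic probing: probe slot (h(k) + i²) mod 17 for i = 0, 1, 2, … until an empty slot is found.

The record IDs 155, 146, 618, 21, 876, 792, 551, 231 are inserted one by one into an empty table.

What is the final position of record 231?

14

Insert 155: h=2, slot 2 empty => index 2.
Insert 146: h=10, slot 10 empty => index 10.
Insert 618: h=6, slot 6 empty => index 6.
Insert 21: h=4, slot 4 empty => index 4.
Insert 876: h=9, slot 9 empty => index 9.
Insert 792: h=10, slot 10 occupied => index 11.
Insert 551: h=7, slot 7 empty => index 7.
Insert 231: h=10, slots 10,11 occupied => index 14.
Table: [∅, ∅, 155, ∅, 21, ∅, 618, 551, ∅, 876, 146, 792, ∅, ∅, 231, ∅, ∅]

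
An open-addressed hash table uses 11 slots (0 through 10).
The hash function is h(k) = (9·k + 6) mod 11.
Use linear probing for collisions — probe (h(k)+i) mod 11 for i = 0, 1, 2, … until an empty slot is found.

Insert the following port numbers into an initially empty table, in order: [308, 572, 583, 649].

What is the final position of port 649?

9

Insert 308: h=6, slot 6 empty → index 6.
Insert 572: h=6, slot 6 occupied → index 7.
Insert 583: h=6, slots 6,7 occupied → index 8.
Insert 649: h=6, slots 6,7,8 occupied → index 9.
Table: [∅, ∅, ∅, ∅, ∅, ∅, 308, 572, 583, 649, ∅]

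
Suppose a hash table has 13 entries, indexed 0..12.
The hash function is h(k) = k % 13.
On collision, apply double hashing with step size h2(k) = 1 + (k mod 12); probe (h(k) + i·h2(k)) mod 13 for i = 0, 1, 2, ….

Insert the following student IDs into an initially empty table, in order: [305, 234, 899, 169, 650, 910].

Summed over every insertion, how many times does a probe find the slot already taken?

4

305: h=6 -> slot 6
234: h=0 -> slot 0
899: h=2 -> slot 2
169: h=0, h2=2, probe 0,2,4 -> slot 4
650: h=0, h2=3, probe 0,3 -> slot 3
910: h=0, h2=11, probe 0,11 -> slot 11
Table: [234, —, 899, 650, 169, —, 305, —, —, —, —, 910, —]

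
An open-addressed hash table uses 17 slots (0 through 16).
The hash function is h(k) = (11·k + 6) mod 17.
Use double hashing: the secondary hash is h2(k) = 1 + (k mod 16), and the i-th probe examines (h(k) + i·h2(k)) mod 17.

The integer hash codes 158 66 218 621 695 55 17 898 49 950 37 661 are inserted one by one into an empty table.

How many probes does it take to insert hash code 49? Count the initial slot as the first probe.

3

158 hashes to 10; slot 10 is free -> place at 10.
66 hashes to 1; slot 1 is free -> place at 1.
218 hashes to 7; slot 7 is free -> place at 7.
621 hashes to 3; slot 3 is free -> place at 3.
695 hashes to 1, h2=8; 1 taken -> place at 9.
55 hashes to 16; slot 16 is free -> place at 16.
17 hashes to 6; slot 6 is free -> place at 6.
898 hashes to 7, h2=3; 7,10 taken -> place at 13.
49 hashes to 1, h2=2; 1,3 taken -> place at 5.
950 hashes to 1, h2=7; 1 taken -> place at 8.
37 hashes to 5, h2=6; 5 taken -> place at 11.
661 hashes to 1, h2=6; 1,7,13 taken -> place at 2.
Table: [_, 66, 661, 621, _, 49, 17, 218, 950, 695, 158, 37, _, 898, _, _, 55]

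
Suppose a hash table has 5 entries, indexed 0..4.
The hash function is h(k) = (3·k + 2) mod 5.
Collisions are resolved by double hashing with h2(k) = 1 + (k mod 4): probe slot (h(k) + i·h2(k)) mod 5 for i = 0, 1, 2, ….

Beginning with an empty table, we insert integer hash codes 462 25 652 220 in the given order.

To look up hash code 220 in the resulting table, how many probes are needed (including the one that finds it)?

4

462 hashes to 3; slot 3 is free → place at 3.
25 hashes to 2; slot 2 is free → place at 2.
652 hashes to 3, h2=1; 3 taken → place at 4.
220 hashes to 2, h2=1; 2,3,4 taken → place at 0.
Table: [220, —, 25, 462, 652]
Lookup 220: h=2, h2=1, probe 2,3,4,0 → found at 0.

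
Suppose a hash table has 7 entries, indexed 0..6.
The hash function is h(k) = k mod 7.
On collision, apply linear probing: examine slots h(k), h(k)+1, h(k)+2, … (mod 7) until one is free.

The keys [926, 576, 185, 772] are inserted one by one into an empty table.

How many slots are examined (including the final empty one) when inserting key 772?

926 hashes to 2; slot 2 is free => place at 2.
576 hashes to 2; 2 taken => place at 3.
185 hashes to 3; 3 taken => place at 4.
772 hashes to 2; 2,3,4 taken => place at 5.
Table: [_, _, 926, 576, 185, 772, _]

4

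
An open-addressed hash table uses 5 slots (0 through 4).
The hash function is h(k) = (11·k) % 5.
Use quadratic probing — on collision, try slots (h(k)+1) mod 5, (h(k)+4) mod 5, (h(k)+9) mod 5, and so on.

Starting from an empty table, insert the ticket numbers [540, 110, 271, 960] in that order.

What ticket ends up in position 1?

540 hashes to 0; slot 0 is free -> place at 0.
110 hashes to 0; 0 taken -> place at 1.
271 hashes to 1; 1 taken -> place at 2.
960 hashes to 0; 0,1 taken -> place at 4.
Table: [540, 110, 271, ∅, 960]

110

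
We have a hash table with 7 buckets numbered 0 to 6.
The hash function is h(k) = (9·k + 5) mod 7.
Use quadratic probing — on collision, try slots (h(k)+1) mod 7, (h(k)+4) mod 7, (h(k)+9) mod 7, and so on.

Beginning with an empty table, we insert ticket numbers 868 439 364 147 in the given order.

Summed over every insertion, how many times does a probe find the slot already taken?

3

868 hashes to 5; slot 5 is free -> place at 5.
439 hashes to 1; slot 1 is free -> place at 1.
364 hashes to 5; 5 taken -> place at 6.
147 hashes to 5; 5,6 taken -> place at 2.
Table: [—, 439, 147, —, —, 868, 364]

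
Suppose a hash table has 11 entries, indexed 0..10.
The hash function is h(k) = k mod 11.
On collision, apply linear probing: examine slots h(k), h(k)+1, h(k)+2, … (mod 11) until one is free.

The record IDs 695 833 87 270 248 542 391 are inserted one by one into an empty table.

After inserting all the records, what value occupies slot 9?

Insert 695: h=2, slot 2 empty → index 2.
Insert 833: h=8, slot 8 empty → index 8.
Insert 87: h=10, slot 10 empty → index 10.
Insert 270: h=6, slot 6 empty → index 6.
Insert 248: h=6, slot 6 occupied → index 7.
Insert 542: h=3, slot 3 empty → index 3.
Insert 391: h=6, slots 6,7,8 occupied → index 9.
Table: [-, -, 695, 542, -, -, 270, 248, 833, 391, 87]

391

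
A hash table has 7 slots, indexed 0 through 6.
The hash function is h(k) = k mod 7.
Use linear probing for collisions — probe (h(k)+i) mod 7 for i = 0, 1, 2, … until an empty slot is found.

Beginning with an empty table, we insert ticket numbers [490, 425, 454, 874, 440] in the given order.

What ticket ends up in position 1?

490: h=0 => slot 0
425: h=5 => slot 5
454: h=6 => slot 6
874: h=6, probe 6,0,1 => slot 1
440: h=6, probe 6,0,1,2 => slot 2
Table: [490, 874, 440, _, _, 425, 454]

874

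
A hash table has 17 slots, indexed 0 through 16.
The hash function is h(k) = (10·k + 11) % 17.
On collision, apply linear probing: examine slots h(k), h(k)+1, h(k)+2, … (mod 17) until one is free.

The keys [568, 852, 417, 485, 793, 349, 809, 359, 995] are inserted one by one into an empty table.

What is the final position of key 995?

568 hashes to 13; slot 13 is free => place at 13.
852 hashes to 14; slot 14 is free => place at 14.
417 hashes to 16; slot 16 is free => place at 16.
485 hashes to 16; 16 taken => place at 0.
793 hashes to 2; slot 2 is free => place at 2.
349 hashes to 16; 16,0 taken => place at 1.
809 hashes to 9; slot 9 is free => place at 9.
359 hashes to 14; 14 taken => place at 15.
995 hashes to 16; 16,0,1,2 taken => place at 3.
Table: [485, 349, 793, 995, —, —, —, —, —, 809, —, —, —, 568, 852, 359, 417]

3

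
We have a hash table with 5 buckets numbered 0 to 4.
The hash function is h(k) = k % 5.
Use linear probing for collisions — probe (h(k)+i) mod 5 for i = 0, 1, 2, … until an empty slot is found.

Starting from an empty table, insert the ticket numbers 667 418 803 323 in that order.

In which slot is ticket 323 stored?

0

667 hashes to 2; slot 2 is free → place at 2.
418 hashes to 3; slot 3 is free → place at 3.
803 hashes to 3; 3 taken → place at 4.
323 hashes to 3; 3,4 taken → place at 0.
Table: [323, _, 667, 418, 803]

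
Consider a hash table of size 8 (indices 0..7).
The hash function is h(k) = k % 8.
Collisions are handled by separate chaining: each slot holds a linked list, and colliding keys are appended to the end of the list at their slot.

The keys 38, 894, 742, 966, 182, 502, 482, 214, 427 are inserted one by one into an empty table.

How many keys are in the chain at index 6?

7

Insert 38: h=6, bucket 6 empty → new chain.
Insert 894: h=6, bucket 6 nonempty → append to chain.
Insert 742: h=6, bucket 6 nonempty → append to chain.
Insert 966: h=6, bucket 6 nonempty → append to chain.
Insert 182: h=6, bucket 6 nonempty → append to chain.
Insert 502: h=6, bucket 6 nonempty → append to chain.
Insert 482: h=2, bucket 2 empty → new chain.
Insert 214: h=6, bucket 6 nonempty → append to chain.
Insert 427: h=3, bucket 3 empty → new chain.
Final buckets:
0: _
1: _
2: 482
3: 427
4: _
5: _
6: 38 -> 894 -> 742 -> 966 -> 182 -> 502 -> 214
7: _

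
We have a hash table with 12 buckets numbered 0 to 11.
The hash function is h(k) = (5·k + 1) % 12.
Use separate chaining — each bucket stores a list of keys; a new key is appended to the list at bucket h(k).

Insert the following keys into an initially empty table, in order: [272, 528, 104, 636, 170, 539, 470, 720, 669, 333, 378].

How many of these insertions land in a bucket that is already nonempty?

5

272 → bucket 5
528 → bucket 1
104 → bucket 5 (collision)
636 → bucket 1 (collision)
170 → bucket 11
539 → bucket 8
470 → bucket 11 (collision)
720 → bucket 1 (collision)
669 → bucket 10
333 → bucket 10 (collision)
378 → bucket 7
Final buckets:
0: -
1: 528 -> 636 -> 720
2: -
3: -
4: -
5: 272 -> 104
6: -
7: 378
8: 539
9: -
10: 669 -> 333
11: 170 -> 470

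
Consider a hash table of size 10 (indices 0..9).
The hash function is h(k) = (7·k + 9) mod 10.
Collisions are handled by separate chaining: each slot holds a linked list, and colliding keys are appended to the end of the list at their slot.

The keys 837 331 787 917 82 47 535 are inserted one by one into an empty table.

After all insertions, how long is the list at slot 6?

837 -> bucket 8
331 -> bucket 6
787 -> bucket 8 (collision)
917 -> bucket 8 (collision)
82 -> bucket 3
47 -> bucket 8 (collision)
535 -> bucket 4
Final buckets:
0: ∅
1: ∅
2: ∅
3: 82
4: 535
5: ∅
6: 331
7: ∅
8: 837 -> 787 -> 917 -> 47
9: ∅

1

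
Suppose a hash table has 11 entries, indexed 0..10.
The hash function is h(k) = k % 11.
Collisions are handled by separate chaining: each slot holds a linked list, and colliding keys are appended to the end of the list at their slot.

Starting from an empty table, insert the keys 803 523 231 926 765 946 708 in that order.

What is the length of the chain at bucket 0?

3

803 → bucket 0
523 → bucket 6
231 → bucket 0 (collision)
926 → bucket 2
765 → bucket 6 (collision)
946 → bucket 0 (collision)
708 → bucket 4
Final buckets:
0: 803 -> 231 -> 946
1: ∅
2: 926
3: ∅
4: 708
5: ∅
6: 523 -> 765
7: ∅
8: ∅
9: ∅
10: ∅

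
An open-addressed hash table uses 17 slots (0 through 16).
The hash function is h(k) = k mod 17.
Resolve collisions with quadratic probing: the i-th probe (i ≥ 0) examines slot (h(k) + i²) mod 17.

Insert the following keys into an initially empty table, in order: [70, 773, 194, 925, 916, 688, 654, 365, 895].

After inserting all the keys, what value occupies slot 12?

70 hashes to 2; slot 2 is free → place at 2.
773 hashes to 8; slot 8 is free → place at 8.
194 hashes to 7; slot 7 is free → place at 7.
925 hashes to 7; 7,8 taken → place at 11.
916 hashes to 15; slot 15 is free → place at 15.
688 hashes to 8; 8 taken → place at 9.
654 hashes to 8; 8,9 taken → place at 12.
365 hashes to 8; 8,9,12 taken → place at 0.
895 hashes to 11; 11,12,15 taken → place at 3.
Table: [365, _, 70, 895, _, _, _, 194, 773, 688, _, 925, 654, _, _, 916, _]

654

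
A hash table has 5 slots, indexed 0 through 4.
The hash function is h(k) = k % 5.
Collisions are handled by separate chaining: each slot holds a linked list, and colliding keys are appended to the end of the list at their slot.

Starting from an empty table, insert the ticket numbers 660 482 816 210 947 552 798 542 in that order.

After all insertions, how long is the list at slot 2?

Insert 660: h=0, bucket 0 empty -> new chain.
Insert 482: h=2, bucket 2 empty -> new chain.
Insert 816: h=1, bucket 1 empty -> new chain.
Insert 210: h=0, bucket 0 nonempty -> append to chain.
Insert 947: h=2, bucket 2 nonempty -> append to chain.
Insert 552: h=2, bucket 2 nonempty -> append to chain.
Insert 798: h=3, bucket 3 empty -> new chain.
Insert 542: h=2, bucket 2 nonempty -> append to chain.
Final buckets:
0: 660 -> 210
1: 816
2: 482 -> 947 -> 552 -> 542
3: 798
4: .

4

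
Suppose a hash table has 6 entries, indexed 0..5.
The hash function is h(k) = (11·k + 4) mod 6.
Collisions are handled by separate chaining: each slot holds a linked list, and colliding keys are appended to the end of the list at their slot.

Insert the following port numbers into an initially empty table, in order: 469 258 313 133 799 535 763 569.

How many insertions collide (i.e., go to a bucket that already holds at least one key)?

5

Insert 469: h=3, bucket 3 empty -> new chain.
Insert 258: h=4, bucket 4 empty -> new chain.
Insert 313: h=3, bucket 3 nonempty -> append to chain.
Insert 133: h=3, bucket 3 nonempty -> append to chain.
Insert 799: h=3, bucket 3 nonempty -> append to chain.
Insert 535: h=3, bucket 3 nonempty -> append to chain.
Insert 763: h=3, bucket 3 nonempty -> append to chain.
Insert 569: h=5, bucket 5 empty -> new chain.
Final buckets:
0: ∅
1: ∅
2: ∅
3: 469 -> 313 -> 133 -> 799 -> 535 -> 763
4: 258
5: 569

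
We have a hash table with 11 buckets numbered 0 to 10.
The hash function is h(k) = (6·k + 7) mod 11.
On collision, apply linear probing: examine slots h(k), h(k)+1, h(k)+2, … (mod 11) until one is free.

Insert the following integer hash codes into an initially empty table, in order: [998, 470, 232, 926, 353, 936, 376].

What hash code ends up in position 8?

998: h=0 => slot 0
470: h=0, probe 0,1 => slot 1
232: h=2 => slot 2
926: h=8 => slot 8
353: h=2, probe 2,3 => slot 3
936: h=2, probe 2,3,4 => slot 4
376: h=8, probe 8,9 => slot 9
Table: [998, 470, 232, 353, 936, _, _, _, 926, 376, _]

926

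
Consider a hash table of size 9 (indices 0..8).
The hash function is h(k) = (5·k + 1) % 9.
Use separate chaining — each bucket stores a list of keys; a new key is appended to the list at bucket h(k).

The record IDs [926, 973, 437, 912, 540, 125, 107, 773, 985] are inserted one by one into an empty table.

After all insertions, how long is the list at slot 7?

1

926 -> bucket 5
973 -> bucket 6
437 -> bucket 8
912 -> bucket 7
540 -> bucket 1
125 -> bucket 5 (collision)
107 -> bucket 5 (collision)
773 -> bucket 5 (collision)
985 -> bucket 3
Final buckets:
0: _
1: 540
2: _
3: 985
4: _
5: 926 -> 125 -> 107 -> 773
6: 973
7: 912
8: 437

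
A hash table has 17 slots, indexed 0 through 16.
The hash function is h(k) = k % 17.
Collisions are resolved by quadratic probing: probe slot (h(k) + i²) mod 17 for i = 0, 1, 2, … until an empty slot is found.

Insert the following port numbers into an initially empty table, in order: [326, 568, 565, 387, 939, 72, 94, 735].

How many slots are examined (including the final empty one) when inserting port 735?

6

326 hashes to 3; slot 3 is free => place at 3.
568 hashes to 7; slot 7 is free => place at 7.
565 hashes to 4; slot 4 is free => place at 4.
387 hashes to 13; slot 13 is free => place at 13.
939 hashes to 4; 4 taken => place at 5.
72 hashes to 4; 4,5 taken => place at 8.
94 hashes to 9; slot 9 is free => place at 9.
735 hashes to 4; 4,5,8,13,3 taken => place at 12.
Table: [—, —, —, 326, 565, 939, —, 568, 72, 94, —, —, 735, 387, —, —, —]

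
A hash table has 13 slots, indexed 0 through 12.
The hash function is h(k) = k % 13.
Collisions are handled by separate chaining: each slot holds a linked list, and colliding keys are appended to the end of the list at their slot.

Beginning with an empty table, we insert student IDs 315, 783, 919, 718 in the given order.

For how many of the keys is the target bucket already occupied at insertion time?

2

315 -> bucket 3
783 -> bucket 3 (collision)
919 -> bucket 9
718 -> bucket 3 (collision)
Final buckets:
0: _
1: _
2: _
3: 315 -> 783 -> 718
4: _
5: _
6: _
7: _
8: _
9: 919
10: _
11: _
12: _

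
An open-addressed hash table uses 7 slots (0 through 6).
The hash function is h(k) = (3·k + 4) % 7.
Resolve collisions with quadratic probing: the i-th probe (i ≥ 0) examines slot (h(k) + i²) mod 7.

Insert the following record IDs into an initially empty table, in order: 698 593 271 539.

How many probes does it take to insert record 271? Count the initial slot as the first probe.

3

698 hashes to 5; slot 5 is free -> place at 5.
593 hashes to 5; 5 taken -> place at 6.
271 hashes to 5; 5,6 taken -> place at 2.
539 hashes to 4; slot 4 is free -> place at 4.
Table: [., ., 271, ., 539, 698, 593]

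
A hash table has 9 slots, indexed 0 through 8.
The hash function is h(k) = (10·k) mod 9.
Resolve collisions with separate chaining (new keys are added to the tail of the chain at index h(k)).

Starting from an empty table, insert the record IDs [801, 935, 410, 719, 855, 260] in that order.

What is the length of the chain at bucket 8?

801 -> bucket 0
935 -> bucket 8
410 -> bucket 5
719 -> bucket 8 (collision)
855 -> bucket 0 (collision)
260 -> bucket 8 (collision)
Final buckets:
0: 801 -> 855
1: -
2: -
3: -
4: -
5: 410
6: -
7: -
8: 935 -> 719 -> 260

3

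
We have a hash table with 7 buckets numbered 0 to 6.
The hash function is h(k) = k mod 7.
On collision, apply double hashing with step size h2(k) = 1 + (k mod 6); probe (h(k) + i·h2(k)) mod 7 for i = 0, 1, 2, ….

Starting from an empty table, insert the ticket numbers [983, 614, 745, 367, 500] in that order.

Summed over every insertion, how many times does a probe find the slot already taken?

6

983 hashes to 3; slot 3 is free → place at 3.
614 hashes to 5; slot 5 is free → place at 5.
745 hashes to 3, h2=2; 3,5 taken → place at 0.
367 hashes to 3, h2=2; 3,5,0 taken → place at 2.
500 hashes to 3, h2=3; 3 taken → place at 6.
Table: [745, ., 367, 983, ., 614, 500]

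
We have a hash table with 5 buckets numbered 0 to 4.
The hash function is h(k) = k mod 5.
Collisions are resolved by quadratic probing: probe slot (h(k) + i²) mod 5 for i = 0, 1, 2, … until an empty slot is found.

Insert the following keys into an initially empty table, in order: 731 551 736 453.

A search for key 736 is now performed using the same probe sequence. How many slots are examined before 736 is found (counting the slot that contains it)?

731: h=1 => slot 1
551: h=1, probe 1,2 => slot 2
736: h=1, probe 1,2,0 => slot 0
453: h=3 => slot 3
Table: [736, 731, 551, 453, ∅]
Lookup 736: h=1, probe 1,2,0 → found at 0.

3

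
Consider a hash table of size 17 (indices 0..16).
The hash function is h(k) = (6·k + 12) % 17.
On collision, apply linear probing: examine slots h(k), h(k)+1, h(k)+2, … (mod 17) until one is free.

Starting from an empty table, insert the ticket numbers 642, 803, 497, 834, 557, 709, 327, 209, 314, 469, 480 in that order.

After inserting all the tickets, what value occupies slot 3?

497

Insert 642: h=5, slot 5 empty → index 5.
Insert 803: h=2, slot 2 empty → index 2.
Insert 497: h=2, slot 2 occupied → index 3.
Insert 834: h=1, slot 1 empty → index 1.
Insert 557: h=5, slot 5 occupied → index 6.
Insert 709: h=16, slot 16 empty → index 16.
Insert 327: h=2, slots 2,3 occupied → index 4.
Insert 209: h=8, slot 8 empty → index 8.
Insert 314: h=9, slot 9 empty → index 9.
Insert 469: h=4, slots 4,5,6 occupied → index 7.
Insert 480: h=2, slots 2,3,4,5,6,7,8,9 occupied → index 10.
Table: [., 834, 803, 497, 327, 642, 557, 469, 209, 314, 480, ., ., ., ., ., 709]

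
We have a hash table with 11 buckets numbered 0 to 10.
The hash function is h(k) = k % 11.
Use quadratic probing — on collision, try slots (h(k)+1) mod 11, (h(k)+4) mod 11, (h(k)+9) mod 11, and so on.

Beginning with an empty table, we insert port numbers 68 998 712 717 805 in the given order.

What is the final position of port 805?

Insert 68: h=2, slot 2 empty → index 2.
Insert 998: h=8, slot 8 empty → index 8.
Insert 712: h=8, slot 8 occupied → index 9.
Insert 717: h=2, slot 2 occupied → index 3.
Insert 805: h=2, slots 2,3 occupied → index 6.
Table: [∅, ∅, 68, 717, ∅, ∅, 805, ∅, 998, 712, ∅]

6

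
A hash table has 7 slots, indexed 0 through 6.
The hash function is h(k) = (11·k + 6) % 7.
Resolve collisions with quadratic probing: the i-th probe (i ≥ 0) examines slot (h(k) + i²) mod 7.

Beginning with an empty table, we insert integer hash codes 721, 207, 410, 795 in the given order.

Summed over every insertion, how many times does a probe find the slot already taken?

3

721: h=6 => slot 6
207: h=1 => slot 1
410: h=1, probe 1,2 => slot 2
795: h=1, probe 1,2,5 => slot 5
Table: [-, 207, 410, -, -, 795, 721]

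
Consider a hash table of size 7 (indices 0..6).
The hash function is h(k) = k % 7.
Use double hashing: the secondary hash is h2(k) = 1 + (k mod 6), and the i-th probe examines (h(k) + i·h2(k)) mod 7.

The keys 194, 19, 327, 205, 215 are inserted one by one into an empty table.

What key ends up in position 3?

Insert 194: h=5, slot 5 empty -> index 5.
Insert 19: h=5, h2=2, slot 5 occupied -> index 0.
Insert 327: h=5, h2=4, slot 5 occupied -> index 2.
Insert 205: h=2, h2=2, slot 2 occupied -> index 4.
Insert 215: h=5, h2=6, slots 5,4 occupied -> index 3.
Table: [19, ., 327, 215, 205, 194, .]

215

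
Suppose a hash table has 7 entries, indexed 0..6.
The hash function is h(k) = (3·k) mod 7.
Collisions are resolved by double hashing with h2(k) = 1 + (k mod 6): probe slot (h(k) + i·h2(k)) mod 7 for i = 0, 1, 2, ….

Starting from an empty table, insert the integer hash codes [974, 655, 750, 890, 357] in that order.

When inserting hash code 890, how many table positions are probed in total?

Insert 974: h=3, slot 3 empty → index 3.
Insert 655: h=5, slot 5 empty → index 5.
Insert 750: h=3, h2=1, slot 3 occupied → index 4.
Insert 890: h=3, h2=3, slot 3 occupied → index 6.
Insert 357: h=0, slot 0 empty → index 0.
Table: [357, -, -, 974, 750, 655, 890]

2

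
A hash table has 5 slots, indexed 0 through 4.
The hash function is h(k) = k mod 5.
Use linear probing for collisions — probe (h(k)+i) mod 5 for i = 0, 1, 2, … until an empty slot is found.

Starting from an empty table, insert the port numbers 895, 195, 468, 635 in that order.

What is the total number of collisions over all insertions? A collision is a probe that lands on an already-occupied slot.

3

Insert 895: h=0, slot 0 empty => index 0.
Insert 195: h=0, slot 0 occupied => index 1.
Insert 468: h=3, slot 3 empty => index 3.
Insert 635: h=0, slots 0,1 occupied => index 2.
Table: [895, 195, 635, 468, _]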